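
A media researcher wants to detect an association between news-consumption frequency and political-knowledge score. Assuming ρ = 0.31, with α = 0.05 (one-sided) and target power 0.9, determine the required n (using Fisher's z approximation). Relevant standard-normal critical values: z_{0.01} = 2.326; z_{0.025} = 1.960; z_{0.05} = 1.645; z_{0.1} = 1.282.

Fisher's z: C = ½·ln((1+r)/(1−r)) = ½·ln(1.8986) = 0.3205.
n = ((z_{α} + z_β)/C)² + 3.
(1.645 + 1.282) / 0.3205 = 2.927 / 0.3205 = 9.133.
n = 9.133² + 3 = 83.40 + 3 = 86.4.
Round up.

n = 87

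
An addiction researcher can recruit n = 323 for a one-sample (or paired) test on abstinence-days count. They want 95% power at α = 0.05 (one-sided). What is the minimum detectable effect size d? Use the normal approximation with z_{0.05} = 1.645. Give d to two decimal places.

For a single sample (or paired design) of n = 323: d_min = (z_{α} + z_β)/√n.
z-sum = 1.645 + 1.645 = 3.290.
d_min = 3.290 / √323 = 3.290 / 17.972 = 0.183.

d_min ≈ 0.18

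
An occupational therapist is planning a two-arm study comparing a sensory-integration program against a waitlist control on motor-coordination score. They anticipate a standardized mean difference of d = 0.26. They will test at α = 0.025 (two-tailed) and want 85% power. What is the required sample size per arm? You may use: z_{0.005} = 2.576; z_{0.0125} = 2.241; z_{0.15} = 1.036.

n = 318 per group

For two independent groups with equal n: n = 2·((z_{α/2} + z_β) / d)².
z_{α/2} + z_β = 2.241 + 1.036 = 3.277.
n = 2 × (3.277 / 0.26)² = 2 × 12.604² = 2 × 158.86 = 317.7.
Round up to the next whole participant.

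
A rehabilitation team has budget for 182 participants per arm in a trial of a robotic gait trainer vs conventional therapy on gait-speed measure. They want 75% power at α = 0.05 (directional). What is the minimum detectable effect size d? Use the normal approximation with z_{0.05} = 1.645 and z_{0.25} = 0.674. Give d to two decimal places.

For two independent groups of n = 182 each: d_min = (z_{α} + z_β)·√(2/n).
z-sum = 1.645 + 0.674 = 2.319.
d_min = 2.319 × √(2/182) = 2.319 × 0.1048 = 0.243.

d_min ≈ 0.24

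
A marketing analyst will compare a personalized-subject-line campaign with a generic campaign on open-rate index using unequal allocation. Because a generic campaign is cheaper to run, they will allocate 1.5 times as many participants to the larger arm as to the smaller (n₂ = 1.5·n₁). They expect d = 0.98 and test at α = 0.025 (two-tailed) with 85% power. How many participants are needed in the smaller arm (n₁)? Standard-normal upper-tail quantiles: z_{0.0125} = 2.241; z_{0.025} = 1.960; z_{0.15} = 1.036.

With allocation ratio k = n₂/n₁ = 1.5, Var(x̄₁−x̄₂) = σ²(1/n₁ + 1/(k·n₁)) = σ²·(k+1)/(k·n₁).
So n₁ = (1 + 1/k)·((z_{α/2} + z_β)/d)² = 1.667 × (3.277/0.98)².
n₁ = 1.667 × 11.18 = 18.6.
Round up: n₁ = 19, giving n₂ = ⌈1.5 × 19⌉ = ⌈28.5⌉ = 29.

n₁ = 19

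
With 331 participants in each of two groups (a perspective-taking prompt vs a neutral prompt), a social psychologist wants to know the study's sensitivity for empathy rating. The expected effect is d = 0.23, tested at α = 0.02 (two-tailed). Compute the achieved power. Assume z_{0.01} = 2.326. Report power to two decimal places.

For two equal groups, power = Φ(d·√(n/2) − z_{α/2}).
d·√(n/2) = 0.23 × √(331/2) = 0.23 × 12.865 = 2.959.
z_β = 2.959 − 2.326 = 0.633.
Power = Φ(0.633) = 0.737.

power ≈ 0.74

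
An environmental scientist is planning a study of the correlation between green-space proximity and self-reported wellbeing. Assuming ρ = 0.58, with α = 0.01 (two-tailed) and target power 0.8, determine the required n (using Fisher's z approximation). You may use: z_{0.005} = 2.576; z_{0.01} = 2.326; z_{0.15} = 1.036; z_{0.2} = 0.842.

Fisher's z: C = ½·ln((1+r)/(1−r)) = ½·ln(3.7619) = 0.6625.
n = ((z_{α/2} + z_β)/C)² + 3.
(2.576 + 0.842) / 0.6625 = 3.418 / 0.6625 = 5.159.
n = 5.159² + 3 = 26.62 + 3 = 29.6.
Round up.

n = 30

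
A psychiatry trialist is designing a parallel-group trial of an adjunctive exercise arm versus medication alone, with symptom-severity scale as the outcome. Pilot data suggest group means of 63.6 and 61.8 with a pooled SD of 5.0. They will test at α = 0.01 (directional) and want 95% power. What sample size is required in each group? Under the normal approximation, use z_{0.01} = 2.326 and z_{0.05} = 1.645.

n = 244 per group

Cohen's d = |M₁ − M₂| / SD_pooled = |63.6 − 61.8| / 5.0 = 1.8 / 5.0 = 0.360.
For two independent groups with equal n: n = 2·((z_{α} + z_β) / d)².
z_{α} + z_β = 2.326 + 1.645 = 3.971.
n = 2 × (3.971 / 0.360)² = 2 × 11.031² = 2 × 121.67 = 243.3.
Round up to the next whole participant.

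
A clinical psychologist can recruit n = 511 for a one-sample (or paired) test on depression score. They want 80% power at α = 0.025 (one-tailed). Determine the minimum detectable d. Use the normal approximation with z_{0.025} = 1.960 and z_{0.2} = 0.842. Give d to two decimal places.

d_min ≈ 0.12

For a single sample (or paired design) of n = 511: d_min = (z_{α} + z_β)/√n.
z-sum = 1.960 + 0.842 = 2.802.
d_min = 2.802 / √511 = 2.802 / 22.605 = 0.124.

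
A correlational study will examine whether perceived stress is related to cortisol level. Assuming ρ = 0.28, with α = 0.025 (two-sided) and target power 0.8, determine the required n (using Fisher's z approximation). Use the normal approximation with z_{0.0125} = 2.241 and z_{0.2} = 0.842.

Fisher's z: C = ½·ln((1+r)/(1−r)) = ½·ln(1.7778) = 0.2877.
n = ((z_{α/2} + z_β)/C)² + 3.
(2.241 + 0.842) / 0.2877 = 3.083 / 0.2877 = 10.716.
n = 10.716² + 3 = 114.83 + 3 = 117.8.
Round up.

n = 118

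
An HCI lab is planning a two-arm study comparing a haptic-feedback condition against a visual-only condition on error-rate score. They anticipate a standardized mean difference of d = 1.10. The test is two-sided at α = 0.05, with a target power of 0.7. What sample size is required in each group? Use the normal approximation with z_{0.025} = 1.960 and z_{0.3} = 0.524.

For two independent groups with equal n: n = 2·((z_{α/2} + z_β) / d)².
z_{α/2} + z_β = 1.960 + 0.524 = 2.484.
n = 2 × (2.484 / 1.10)² = 2 × 2.258² = 2 × 5.10 = 10.2.
Round up to the next whole participant.

n = 11 per group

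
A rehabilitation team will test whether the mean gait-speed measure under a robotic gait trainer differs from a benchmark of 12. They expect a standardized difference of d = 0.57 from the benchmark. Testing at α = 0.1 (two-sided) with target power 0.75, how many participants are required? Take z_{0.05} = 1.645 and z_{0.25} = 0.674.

For a one-sample test: n = ((z_{α/2} + z_β) / d)².
z_{α/2} + z_β = 1.645 + 0.674 = 2.319.
n = (2.319 / 0.57)² = 4.068² = 16.55.
Round up.

n = 17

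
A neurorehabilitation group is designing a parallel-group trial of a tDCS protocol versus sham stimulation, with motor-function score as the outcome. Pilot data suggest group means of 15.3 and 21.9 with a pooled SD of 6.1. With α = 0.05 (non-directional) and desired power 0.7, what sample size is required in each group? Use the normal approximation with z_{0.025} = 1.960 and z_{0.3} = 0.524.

Cohen's d = |M₁ − M₂| / SD_pooled = |15.3 − 21.9| / 6.1 = 6.6 / 6.1 = 1.082.
For two independent groups with equal n: n = 2·((z_{α/2} + z_β) / d)².
z_{α/2} + z_β = 1.960 + 0.524 = 2.484.
n = 2 × (2.484 / 1.082)² = 2 × 2.296² = 2 × 5.27 = 10.5.
Round up to the next whole participant.

n = 11 per group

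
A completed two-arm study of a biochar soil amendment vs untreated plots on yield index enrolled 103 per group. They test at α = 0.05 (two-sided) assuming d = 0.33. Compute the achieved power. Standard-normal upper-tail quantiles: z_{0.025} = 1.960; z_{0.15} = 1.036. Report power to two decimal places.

power ≈ 0.66

For two equal groups, power = Φ(d·√(n/2) − z_{α/2}).
d·√(n/2) = 0.33 × √(103/2) = 0.33 × 7.176 = 2.368.
z_β = 2.368 − 1.960 = 0.408.
Power = Φ(0.408) = 0.658.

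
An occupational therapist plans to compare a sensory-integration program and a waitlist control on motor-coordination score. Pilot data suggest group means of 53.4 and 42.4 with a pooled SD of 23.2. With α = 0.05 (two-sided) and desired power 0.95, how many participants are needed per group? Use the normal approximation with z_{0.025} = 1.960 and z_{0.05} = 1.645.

Cohen's d = |M₁ − M₂| / SD_pooled = |53.4 − 42.4| / 23.2 = 11.0 / 23.2 = 0.474.
For two independent groups with equal n: n = 2·((z_{α/2} + z_β) / d)².
z_{α/2} + z_β = 1.960 + 1.645 = 3.605.
n = 2 × (3.605 / 0.474)² = 2 × 7.605² = 2 × 57.84 = 115.7.
Round up to the next whole participant.

n = 116 per group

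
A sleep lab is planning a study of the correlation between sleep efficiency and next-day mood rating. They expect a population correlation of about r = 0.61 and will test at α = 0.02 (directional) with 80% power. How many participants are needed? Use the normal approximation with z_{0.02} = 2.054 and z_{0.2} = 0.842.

Fisher's z: C = ½·ln((1+r)/(1−r)) = ½·ln(4.1282) = 0.7089.
n = ((z_{α} + z_β)/C)² + 3.
(2.054 + 0.842) / 0.7089 = 2.896 / 0.7089 = 4.085.
n = 4.085² + 3 = 16.69 + 3 = 19.7.
Round up.

n = 20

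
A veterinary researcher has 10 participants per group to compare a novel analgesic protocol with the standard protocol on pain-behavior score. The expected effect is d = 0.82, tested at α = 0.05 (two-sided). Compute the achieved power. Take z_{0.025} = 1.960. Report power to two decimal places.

For two equal groups, power = Φ(d·√(n/2) − z_{α/2}).
d·√(n/2) = 0.82 × √(10/2) = 0.82 × 2.236 = 1.834.
z_β = 1.834 − 1.960 = -0.126.
Power = Φ(-0.126) = 0.450.

power ≈ 0.45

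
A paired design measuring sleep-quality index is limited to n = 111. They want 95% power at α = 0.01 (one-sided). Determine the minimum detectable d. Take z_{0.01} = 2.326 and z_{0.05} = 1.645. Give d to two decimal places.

d_min ≈ 0.38

For a single sample (or paired design) of n = 111: d_min = (z_{α} + z_β)/√n.
z-sum = 2.326 + 1.645 = 3.971.
d_min = 3.971 / √111 = 3.971 / 10.536 = 0.377.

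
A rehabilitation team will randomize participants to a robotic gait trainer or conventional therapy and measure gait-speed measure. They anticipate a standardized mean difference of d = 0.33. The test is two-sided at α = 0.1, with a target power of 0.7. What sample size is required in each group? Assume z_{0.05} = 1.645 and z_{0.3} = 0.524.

n = 87 per group

For two independent groups with equal n: n = 2·((z_{α/2} + z_β) / d)².
z_{α/2} + z_β = 1.645 + 0.524 = 2.169.
n = 2 × (2.169 / 0.33)² = 2 × 6.573² = 2 × 43.20 = 86.4.
Round up to the next whole participant.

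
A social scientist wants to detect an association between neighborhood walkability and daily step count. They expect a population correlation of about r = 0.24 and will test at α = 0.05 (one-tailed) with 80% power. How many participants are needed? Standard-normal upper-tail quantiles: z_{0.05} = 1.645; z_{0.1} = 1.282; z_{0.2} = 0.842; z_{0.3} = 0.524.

Fisher's z: C = ½·ln((1+r)/(1−r)) = ½·ln(1.6316) = 0.2448.
n = ((z_{α} + z_β)/C)² + 3.
(1.645 + 0.842) / 0.2448 = 2.487 / 0.2448 = 10.159.
n = 10.159² + 3 = 103.21 + 3 = 106.2.
Round up.

n = 107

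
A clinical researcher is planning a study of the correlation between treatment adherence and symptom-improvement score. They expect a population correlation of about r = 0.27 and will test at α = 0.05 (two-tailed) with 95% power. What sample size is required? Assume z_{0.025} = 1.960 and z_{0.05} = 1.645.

n = 173

Fisher's z: C = ½·ln((1+r)/(1−r)) = ½·ln(1.7397) = 0.2769.
n = ((z_{α/2} + z_β)/C)² + 3.
(1.960 + 1.645) / 0.2769 = 3.605 / 0.2769 = 13.019.
n = 13.019² + 3 = 169.50 + 3 = 172.5.
Round up.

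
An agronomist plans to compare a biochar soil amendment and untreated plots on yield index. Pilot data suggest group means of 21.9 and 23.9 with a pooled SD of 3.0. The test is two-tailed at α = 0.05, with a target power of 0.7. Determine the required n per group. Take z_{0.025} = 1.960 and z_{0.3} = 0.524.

n = 28 per group

Cohen's d = |M₁ − M₂| / SD_pooled = |21.9 − 23.9| / 3.0 = 2.0 / 3.0 = 0.667.
For two independent groups with equal n: n = 2·((z_{α/2} + z_β) / d)².
z_{α/2} + z_β = 1.960 + 0.524 = 2.484.
n = 2 × (2.484 / 0.667)² = 2 × 3.724² = 2 × 13.87 = 27.7.
Round up to the next whole participant.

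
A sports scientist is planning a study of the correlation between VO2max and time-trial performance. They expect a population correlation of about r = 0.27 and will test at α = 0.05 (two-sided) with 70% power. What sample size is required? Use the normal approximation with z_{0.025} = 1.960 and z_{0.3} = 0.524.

Fisher's z: C = ½·ln((1+r)/(1−r)) = ½·ln(1.7397) = 0.2769.
n = ((z_{α/2} + z_β)/C)² + 3.
(1.960 + 0.524) / 0.2769 = 2.484 / 0.2769 = 8.971.
n = 8.971² + 3 = 80.47 + 3 = 83.5.
Round up.

n = 84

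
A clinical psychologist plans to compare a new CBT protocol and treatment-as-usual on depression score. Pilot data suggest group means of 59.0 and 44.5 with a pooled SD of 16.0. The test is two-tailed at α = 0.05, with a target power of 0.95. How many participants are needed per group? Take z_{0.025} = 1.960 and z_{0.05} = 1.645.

Cohen's d = |M₁ − M₂| / SD_pooled = |59.0 − 44.5| / 16.0 = 14.5 / 16.0 = 0.906.
For two independent groups with equal n: n = 2·((z_{α/2} + z_β) / d)².
z_{α/2} + z_β = 1.960 + 1.645 = 3.605.
n = 2 × (3.605 / 0.906)² = 2 × 3.979² = 2 × 15.83 = 31.7.
Round up to the next whole participant.

n = 32 per group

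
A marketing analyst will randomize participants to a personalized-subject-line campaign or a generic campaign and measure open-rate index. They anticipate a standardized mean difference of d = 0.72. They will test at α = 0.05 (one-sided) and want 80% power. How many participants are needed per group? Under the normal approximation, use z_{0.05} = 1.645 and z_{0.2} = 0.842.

n = 24 per group

For two independent groups with equal n: n = 2·((z_{α} + z_β) / d)².
z_{α} + z_β = 1.645 + 0.842 = 2.487.
n = 2 × (2.487 / 0.72)² = 2 × 3.454² = 2 × 11.93 = 23.9.
Round up to the next whole participant.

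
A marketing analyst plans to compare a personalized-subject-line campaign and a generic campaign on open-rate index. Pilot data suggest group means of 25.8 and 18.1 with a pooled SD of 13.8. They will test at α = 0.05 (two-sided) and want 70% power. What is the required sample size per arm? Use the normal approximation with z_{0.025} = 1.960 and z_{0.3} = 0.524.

Cohen's d = |M₁ − M₂| / SD_pooled = |25.8 − 18.1| / 13.8 = 7.7 / 13.8 = 0.558.
For two independent groups with equal n: n = 2·((z_{α/2} + z_β) / d)².
z_{α/2} + z_β = 1.960 + 0.524 = 2.484.
n = 2 × (2.484 / 0.558)² = 2 × 4.452² = 2 × 19.82 = 39.6.
Round up to the next whole participant.

n = 40 per group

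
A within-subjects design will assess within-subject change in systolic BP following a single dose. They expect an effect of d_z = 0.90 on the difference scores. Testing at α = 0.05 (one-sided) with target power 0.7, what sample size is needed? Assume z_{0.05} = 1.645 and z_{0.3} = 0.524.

For a paired (one-sample on differences) test: n = ((z_{α} + z_β) / d)².
z_{α} + z_β = 1.645 + 0.524 = 2.169.
n = (2.169 / 0.90)² = 2.410² = 5.81.
Round up.

n = 6 pairs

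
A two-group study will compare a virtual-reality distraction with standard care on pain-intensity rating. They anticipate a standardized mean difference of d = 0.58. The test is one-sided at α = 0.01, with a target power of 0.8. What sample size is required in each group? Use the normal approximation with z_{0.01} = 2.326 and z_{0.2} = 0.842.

For two independent groups with equal n: n = 2·((z_{α} + z_β) / d)².
z_{α} + z_β = 2.326 + 0.842 = 3.168.
n = 2 × (3.168 / 0.58)² = 2 × 5.462² = 2 × 29.83 = 59.7.
Round up to the next whole participant.

n = 60 per group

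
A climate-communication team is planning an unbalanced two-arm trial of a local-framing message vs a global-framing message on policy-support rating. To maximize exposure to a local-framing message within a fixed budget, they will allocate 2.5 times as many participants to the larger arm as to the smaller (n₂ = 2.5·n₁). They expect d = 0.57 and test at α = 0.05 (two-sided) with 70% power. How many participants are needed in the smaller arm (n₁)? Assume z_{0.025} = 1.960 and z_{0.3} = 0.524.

With allocation ratio k = n₂/n₁ = 2.5, Var(x̄₁−x̄₂) = σ²(1/n₁ + 1/(k·n₁)) = σ²·(k+1)/(k·n₁).
So n₁ = (1 + 1/k)·((z_{α/2} + z_β)/d)² = 1.400 × (2.484/0.57)².
n₁ = 1.400 × 18.99 = 26.6.
Round up: n₁ = 27, giving n₂ = ⌈2.5 × 27⌉ = ⌈67.5⌉ = 68.

n₁ = 27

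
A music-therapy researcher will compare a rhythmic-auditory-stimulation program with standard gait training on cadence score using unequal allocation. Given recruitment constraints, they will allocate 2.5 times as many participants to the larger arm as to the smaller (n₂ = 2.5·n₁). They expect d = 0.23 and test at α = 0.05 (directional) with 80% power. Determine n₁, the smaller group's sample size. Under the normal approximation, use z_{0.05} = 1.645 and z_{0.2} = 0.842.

With allocation ratio k = n₂/n₁ = 2.5, Var(x̄₁−x̄₂) = σ²(1/n₁ + 1/(k·n₁)) = σ²·(k+1)/(k·n₁).
So n₁ = (1 + 1/k)·((z_{α} + z_β)/d)² = 1.400 × (2.487/0.23)².
n₁ = 1.400 × 116.92 = 163.7.
Round up: n₁ = 164, giving n₂ = 2.5 × 164 = 410.

n₁ = 164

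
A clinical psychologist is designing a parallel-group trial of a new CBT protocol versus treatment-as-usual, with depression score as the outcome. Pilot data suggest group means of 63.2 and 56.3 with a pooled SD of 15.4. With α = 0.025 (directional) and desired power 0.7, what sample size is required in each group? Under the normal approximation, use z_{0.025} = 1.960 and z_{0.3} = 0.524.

Cohen's d = |M₁ − M₂| / SD_pooled = |63.2 − 56.3| / 15.4 = 6.9 / 15.4 = 0.448.
For two independent groups with equal n: n = 2·((z_{α} + z_β) / d)².
z_{α} + z_β = 1.960 + 0.524 = 2.484.
n = 2 × (2.484 / 0.448)² = 2 × 5.545² = 2 × 30.74 = 61.5.
Round up to the next whole participant.

n = 62 per group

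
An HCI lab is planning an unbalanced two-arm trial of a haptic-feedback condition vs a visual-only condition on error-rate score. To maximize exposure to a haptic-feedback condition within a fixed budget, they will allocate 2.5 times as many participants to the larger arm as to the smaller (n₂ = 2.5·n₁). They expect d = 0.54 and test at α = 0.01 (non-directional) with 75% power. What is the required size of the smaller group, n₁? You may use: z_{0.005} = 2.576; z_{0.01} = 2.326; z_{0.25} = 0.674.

With allocation ratio k = n₂/n₁ = 2.5, Var(x̄₁−x̄₂) = σ²(1/n₁ + 1/(k·n₁)) = σ²·(k+1)/(k·n₁).
So n₁ = (1 + 1/k)·((z_{α/2} + z_β)/d)² = 1.400 × (3.250/0.54)².
n₁ = 1.400 × 36.22 = 50.7.
Round up: n₁ = 51, giving n₂ = ⌈2.5 × 51⌉ = ⌈127.5⌉ = 128.

n₁ = 51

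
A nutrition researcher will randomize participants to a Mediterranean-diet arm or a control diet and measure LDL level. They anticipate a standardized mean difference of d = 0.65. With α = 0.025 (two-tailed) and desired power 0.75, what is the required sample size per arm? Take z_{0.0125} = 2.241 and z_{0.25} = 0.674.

For two independent groups with equal n: n = 2·((z_{α/2} + z_β) / d)².
z_{α/2} + z_β = 2.241 + 0.674 = 2.915.
n = 2 × (2.915 / 0.65)² = 2 × 4.485² = 2 × 20.11 = 40.2.
Round up to the next whole participant.

n = 41 per group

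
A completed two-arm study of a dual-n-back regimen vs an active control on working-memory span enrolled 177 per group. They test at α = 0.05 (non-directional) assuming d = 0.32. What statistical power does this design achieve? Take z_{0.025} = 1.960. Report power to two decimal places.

power ≈ 0.85

For two equal groups, power = Φ(d·√(n/2) − z_{α/2}).
d·√(n/2) = 0.32 × √(177/2) = 0.32 × 9.407 = 3.010.
z_β = 3.010 − 1.960 = 1.050.
Power = Φ(1.050) = 0.853.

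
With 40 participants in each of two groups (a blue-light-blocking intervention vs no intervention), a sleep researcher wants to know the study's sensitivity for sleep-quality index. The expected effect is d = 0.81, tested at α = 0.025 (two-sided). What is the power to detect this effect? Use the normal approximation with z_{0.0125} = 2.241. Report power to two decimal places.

power ≈ 0.92

For two equal groups, power = Φ(d·√(n/2) − z_{α/2}).
d·√(n/2) = 0.81 × √(40/2) = 0.81 × 4.472 = 3.622.
z_β = 3.622 − 2.241 = 1.381.
Power = Φ(1.381) = 0.916.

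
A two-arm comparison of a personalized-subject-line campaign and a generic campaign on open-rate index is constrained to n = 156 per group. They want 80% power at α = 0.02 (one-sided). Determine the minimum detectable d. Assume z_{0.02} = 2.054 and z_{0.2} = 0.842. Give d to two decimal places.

For two independent groups of n = 156 each: d_min = (z_{α} + z_β)·√(2/n).
z-sum = 2.054 + 0.842 = 2.896.
d_min = 2.896 × √(2/156) = 2.896 × 0.1132 = 0.328.

d_min ≈ 0.33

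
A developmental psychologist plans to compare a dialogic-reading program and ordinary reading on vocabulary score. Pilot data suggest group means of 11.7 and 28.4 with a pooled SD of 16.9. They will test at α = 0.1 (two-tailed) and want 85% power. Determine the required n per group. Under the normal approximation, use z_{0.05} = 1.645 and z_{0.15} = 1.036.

n = 15 per group

Cohen's d = |M₁ − M₂| / SD_pooled = |11.7 − 28.4| / 16.9 = 16.7 / 16.9 = 0.988.
For two independent groups with equal n: n = 2·((z_{α/2} + z_β) / d)².
z_{α/2} + z_β = 1.645 + 1.036 = 2.681.
n = 2 × (2.681 / 0.988)² = 2 × 2.714² = 2 × 7.36 = 14.7.
Round up to the next whole participant.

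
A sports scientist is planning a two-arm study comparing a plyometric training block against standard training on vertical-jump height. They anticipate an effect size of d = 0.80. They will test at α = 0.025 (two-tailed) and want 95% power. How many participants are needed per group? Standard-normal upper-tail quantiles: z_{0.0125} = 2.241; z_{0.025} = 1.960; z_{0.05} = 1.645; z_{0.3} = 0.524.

For two independent groups with equal n: n = 2·((z_{α/2} + z_β) / d)².
z_{α/2} + z_β = 2.241 + 1.645 = 3.886.
n = 2 × (3.886 / 0.80)² = 2 × 4.857² = 2 × 23.60 = 47.2.
Round up to the next whole participant.

n = 48 per group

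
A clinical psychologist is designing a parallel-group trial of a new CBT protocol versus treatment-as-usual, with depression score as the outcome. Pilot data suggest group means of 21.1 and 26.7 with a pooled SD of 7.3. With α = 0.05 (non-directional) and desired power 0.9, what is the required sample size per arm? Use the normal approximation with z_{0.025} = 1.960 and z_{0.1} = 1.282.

Cohen's d = |M₁ − M₂| / SD_pooled = |21.1 − 26.7| / 7.3 = 5.6 / 7.3 = 0.767.
For two independent groups with equal n: n = 2·((z_{α/2} + z_β) / d)².
z_{α/2} + z_β = 1.960 + 1.282 = 3.242.
n = 2 × (3.242 / 0.767)² = 2 × 4.227² = 2 × 17.87 = 35.7.
Round up to the next whole participant.

n = 36 per group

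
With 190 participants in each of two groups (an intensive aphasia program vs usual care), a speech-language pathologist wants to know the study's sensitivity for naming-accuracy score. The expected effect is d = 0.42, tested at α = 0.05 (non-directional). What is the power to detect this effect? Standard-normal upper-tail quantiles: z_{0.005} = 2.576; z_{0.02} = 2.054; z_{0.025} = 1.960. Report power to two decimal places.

For two equal groups, power = Φ(d·√(n/2) − z_{α/2}).
d·√(n/2) = 0.42 × √(190/2) = 0.42 × 9.747 = 4.094.
z_β = 4.094 − 1.960 = 2.134.
Power = Φ(2.134) = 0.984.

power ≈ 0.98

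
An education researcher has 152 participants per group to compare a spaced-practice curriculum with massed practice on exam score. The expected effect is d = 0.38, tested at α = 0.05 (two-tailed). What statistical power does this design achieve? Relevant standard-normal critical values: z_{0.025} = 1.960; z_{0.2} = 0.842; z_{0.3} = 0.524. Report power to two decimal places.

power ≈ 0.91

For two equal groups, power = Φ(d·√(n/2) − z_{α/2}).
d·√(n/2) = 0.38 × √(152/2) = 0.38 × 8.718 = 3.313.
z_β = 3.313 − 1.960 = 1.353.
Power = Φ(1.353) = 0.912.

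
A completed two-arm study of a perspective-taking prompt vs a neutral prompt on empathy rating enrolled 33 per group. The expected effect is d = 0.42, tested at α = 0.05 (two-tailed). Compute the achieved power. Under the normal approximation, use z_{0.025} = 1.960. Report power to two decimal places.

For two equal groups, power = Φ(d·√(n/2) − z_{α/2}).
d·√(n/2) = 0.42 × √(33/2) = 0.42 × 4.062 = 1.706.
z_β = 1.706 − 1.960 = -0.254.
Power = Φ(-0.254) = 0.400.

power ≈ 0.40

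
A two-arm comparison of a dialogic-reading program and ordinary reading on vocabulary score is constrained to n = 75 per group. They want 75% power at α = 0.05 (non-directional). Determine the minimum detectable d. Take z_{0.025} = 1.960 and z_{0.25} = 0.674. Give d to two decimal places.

d_min ≈ 0.43

For two independent groups of n = 75 each: d_min = (z_{α/2} + z_β)·√(2/n).
z-sum = 1.960 + 0.674 = 2.634.
d_min = 2.634 × √(2/75) = 2.634 × 0.1633 = 0.430.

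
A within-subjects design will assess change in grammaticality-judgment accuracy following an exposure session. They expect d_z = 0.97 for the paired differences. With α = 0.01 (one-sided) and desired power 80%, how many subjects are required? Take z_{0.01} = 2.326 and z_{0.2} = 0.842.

For a paired (one-sample on differences) test: n = ((z_{α} + z_β) / d)².
z_{α} + z_β = 2.326 + 0.842 = 3.168.
n = (3.168 / 0.97)² = 3.266² = 10.67.
Round up.

n = 11 pairs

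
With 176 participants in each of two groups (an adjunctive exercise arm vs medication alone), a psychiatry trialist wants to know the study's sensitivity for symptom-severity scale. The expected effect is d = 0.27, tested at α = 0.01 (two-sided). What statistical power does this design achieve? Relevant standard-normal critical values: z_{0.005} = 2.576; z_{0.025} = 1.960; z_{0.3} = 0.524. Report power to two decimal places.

power ≈ 0.48

For two equal groups, power = Φ(d·√(n/2) − z_{α/2}).
d·√(n/2) = 0.27 × √(176/2) = 0.27 × 9.381 = 2.533.
z_β = 2.533 − 2.576 = -0.043.
Power = Φ(-0.043) = 0.483.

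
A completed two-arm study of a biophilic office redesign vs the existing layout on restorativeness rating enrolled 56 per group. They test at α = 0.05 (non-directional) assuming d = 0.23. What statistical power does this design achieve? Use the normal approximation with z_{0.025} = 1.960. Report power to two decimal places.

power ≈ 0.23

For two equal groups, power = Φ(d·√(n/2) − z_{α/2}).
d·√(n/2) = 0.23 × √(56/2) = 0.23 × 5.292 = 1.217.
z_β = 1.217 − 1.960 = -0.743.
Power = Φ(-0.743) = 0.229.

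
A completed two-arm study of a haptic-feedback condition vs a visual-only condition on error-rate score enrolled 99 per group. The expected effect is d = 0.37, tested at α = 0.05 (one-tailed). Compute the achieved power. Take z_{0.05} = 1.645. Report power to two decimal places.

For two equal groups, power = Φ(d·√(n/2) − z_{α}).
d·√(n/2) = 0.37 × √(99/2) = 0.37 × 7.036 = 2.603.
z_β = 2.603 − 1.645 = 0.958.
Power = Φ(0.958) = 0.831.

power ≈ 0.83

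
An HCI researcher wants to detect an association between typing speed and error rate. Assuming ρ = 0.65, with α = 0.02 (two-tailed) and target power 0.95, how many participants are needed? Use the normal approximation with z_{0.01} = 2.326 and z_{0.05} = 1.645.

n = 30

Fisher's z: C = ½·ln((1+r)/(1−r)) = ½·ln(4.7143) = 0.7753.
n = ((z_{α/2} + z_β)/C)² + 3.
(2.326 + 1.645) / 0.7753 = 3.971 / 0.7753 = 5.122.
n = 5.122² + 3 = 26.23 + 3 = 29.2.
Round up.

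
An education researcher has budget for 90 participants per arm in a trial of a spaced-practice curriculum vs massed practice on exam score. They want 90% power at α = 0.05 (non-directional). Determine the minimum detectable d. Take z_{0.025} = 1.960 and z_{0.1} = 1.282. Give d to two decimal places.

d_min ≈ 0.48

For two independent groups of n = 90 each: d_min = (z_{α/2} + z_β)·√(2/n).
z-sum = 1.960 + 1.282 = 3.242.
d_min = 3.242 × √(2/90) = 3.242 × 0.1491 = 0.483.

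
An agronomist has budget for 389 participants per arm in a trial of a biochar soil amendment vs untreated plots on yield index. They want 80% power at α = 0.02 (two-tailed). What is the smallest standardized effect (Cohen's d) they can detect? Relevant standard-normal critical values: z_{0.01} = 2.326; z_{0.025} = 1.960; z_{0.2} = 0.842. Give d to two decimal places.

For two independent groups of n = 389 each: d_min = (z_{α/2} + z_β)·√(2/n).
z-sum = 2.326 + 0.842 = 3.168.
d_min = 3.168 × √(2/389) = 3.168 × 0.0717 = 0.227.

d_min ≈ 0.23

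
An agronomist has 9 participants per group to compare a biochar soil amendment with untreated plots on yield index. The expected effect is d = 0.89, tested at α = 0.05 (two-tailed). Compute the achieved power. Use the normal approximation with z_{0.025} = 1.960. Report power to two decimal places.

power ≈ 0.47

For two equal groups, power = Φ(d·√(n/2) − z_{α/2}).
d·√(n/2) = 0.89 × √(9/2) = 0.89 × 2.121 = 1.888.
z_β = 1.888 − 1.960 = -0.072.
Power = Φ(-0.072) = 0.471.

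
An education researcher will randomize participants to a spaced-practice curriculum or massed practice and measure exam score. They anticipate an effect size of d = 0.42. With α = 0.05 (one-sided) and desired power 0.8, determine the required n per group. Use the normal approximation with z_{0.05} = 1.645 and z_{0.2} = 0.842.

n = 71 per group

For two independent groups with equal n: n = 2·((z_{α} + z_β) / d)².
z_{α} + z_β = 1.645 + 0.842 = 2.487.
n = 2 × (2.487 / 0.42)² = 2 × 5.921² = 2 × 35.06 = 70.1.
Round up to the next whole participant.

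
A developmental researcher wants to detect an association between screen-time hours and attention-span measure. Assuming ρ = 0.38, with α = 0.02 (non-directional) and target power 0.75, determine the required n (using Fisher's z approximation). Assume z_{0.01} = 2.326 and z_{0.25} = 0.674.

n = 60

Fisher's z: C = ½·ln((1+r)/(1−r)) = ½·ln(2.2258) = 0.4001.
n = ((z_{α/2} + z_β)/C)² + 3.
(2.326 + 0.674) / 0.4001 = 3.000 / 0.4001 = 7.498.
n = 7.498² + 3 = 56.22 + 3 = 59.2.
Round up.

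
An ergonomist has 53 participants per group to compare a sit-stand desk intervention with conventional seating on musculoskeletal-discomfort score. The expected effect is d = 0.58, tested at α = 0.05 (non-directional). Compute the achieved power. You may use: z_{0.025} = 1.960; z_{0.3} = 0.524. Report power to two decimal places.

For two equal groups, power = Φ(d·√(n/2) − z_{α/2}).
d·√(n/2) = 0.58 × √(53/2) = 0.58 × 5.148 = 2.986.
z_β = 2.986 − 1.960 = 1.026.
Power = Φ(1.026) = 0.847.

power ≈ 0.85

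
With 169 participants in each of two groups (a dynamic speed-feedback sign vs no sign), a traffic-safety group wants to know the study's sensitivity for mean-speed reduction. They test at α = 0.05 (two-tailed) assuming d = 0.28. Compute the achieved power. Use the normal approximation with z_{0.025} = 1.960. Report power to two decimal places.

power ≈ 0.73

For two equal groups, power = Φ(d·√(n/2) − z_{α/2}).
d·√(n/2) = 0.28 × √(169/2) = 0.28 × 9.192 = 2.574.
z_β = 2.574 − 1.960 = 0.614.
Power = Φ(0.614) = 0.730.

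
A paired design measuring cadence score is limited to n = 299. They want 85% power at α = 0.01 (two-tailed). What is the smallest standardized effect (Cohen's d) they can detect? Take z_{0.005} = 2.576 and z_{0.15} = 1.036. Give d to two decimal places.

For a single sample (or paired design) of n = 299: d_min = (z_{α/2} + z_β)/√n.
z-sum = 2.576 + 1.036 = 3.612.
d_min = 3.612 / √299 = 3.612 / 17.292 = 0.209.

d_min ≈ 0.21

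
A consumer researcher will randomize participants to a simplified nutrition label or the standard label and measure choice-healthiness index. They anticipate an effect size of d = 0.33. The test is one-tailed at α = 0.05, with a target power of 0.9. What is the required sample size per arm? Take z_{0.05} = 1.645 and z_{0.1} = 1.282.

n = 158 per group

For two independent groups with equal n: n = 2·((z_{α} + z_β) / d)².
z_{α} + z_β = 1.645 + 1.282 = 2.927.
n = 2 × (2.927 / 0.33)² = 2 × 8.870² = 2 × 78.67 = 157.3.
Round up to the next whole participant.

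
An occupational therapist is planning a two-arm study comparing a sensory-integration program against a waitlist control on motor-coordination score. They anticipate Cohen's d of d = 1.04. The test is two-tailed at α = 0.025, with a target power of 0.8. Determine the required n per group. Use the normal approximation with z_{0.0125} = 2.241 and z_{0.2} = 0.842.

For two independent groups with equal n: n = 2·((z_{α/2} + z_β) / d)².
z_{α/2} + z_β = 2.241 + 0.842 = 3.083.
n = 2 × (3.083 / 1.04)² = 2 × 2.964² = 2 × 8.79 = 17.6.
Round up to the next whole participant.

n = 18 per group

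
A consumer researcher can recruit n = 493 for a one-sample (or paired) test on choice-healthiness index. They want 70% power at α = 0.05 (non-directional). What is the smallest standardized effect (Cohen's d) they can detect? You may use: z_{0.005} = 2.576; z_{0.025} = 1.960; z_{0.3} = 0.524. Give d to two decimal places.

For a single sample (or paired design) of n = 493: d_min = (z_{α/2} + z_β)/√n.
z-sum = 1.960 + 0.524 = 2.484.
d_min = 2.484 / √493 = 2.484 / 22.204 = 0.112.

d_min ≈ 0.11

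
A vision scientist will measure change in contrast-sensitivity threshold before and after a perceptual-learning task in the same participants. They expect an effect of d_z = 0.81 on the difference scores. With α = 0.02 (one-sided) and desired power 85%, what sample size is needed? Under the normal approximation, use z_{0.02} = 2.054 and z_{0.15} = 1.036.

For a paired (one-sample on differences) test: n = ((z_{α} + z_β) / d)².
z_{α} + z_β = 2.054 + 1.036 = 3.090.
n = (3.090 / 0.81)² = 3.815² = 14.55.
Round up.

n = 15 pairs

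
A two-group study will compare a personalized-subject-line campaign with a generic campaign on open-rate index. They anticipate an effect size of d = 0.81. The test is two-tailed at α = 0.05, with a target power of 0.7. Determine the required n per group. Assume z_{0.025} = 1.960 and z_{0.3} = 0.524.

For two independent groups with equal n: n = 2·((z_{α/2} + z_β) / d)².
z_{α/2} + z_β = 1.960 + 0.524 = 2.484.
n = 2 × (2.484 / 0.81)² = 2 × 3.067² = 2 × 9.40 = 18.8.
Round up to the next whole participant.

n = 19 per group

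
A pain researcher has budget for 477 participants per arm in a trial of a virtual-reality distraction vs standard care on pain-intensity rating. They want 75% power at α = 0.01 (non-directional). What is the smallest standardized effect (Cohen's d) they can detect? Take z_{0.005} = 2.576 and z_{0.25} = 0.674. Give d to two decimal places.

d_min ≈ 0.21

For two independent groups of n = 477 each: d_min = (z_{α/2} + z_β)·√(2/n).
z-sum = 2.576 + 0.674 = 3.250.
d_min = 3.250 × √(2/477) = 3.250 × 0.0648 = 0.210.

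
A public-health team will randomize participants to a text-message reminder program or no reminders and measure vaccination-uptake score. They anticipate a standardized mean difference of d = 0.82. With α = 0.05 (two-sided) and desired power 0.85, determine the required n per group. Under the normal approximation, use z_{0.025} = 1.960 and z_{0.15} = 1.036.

For two independent groups with equal n: n = 2·((z_{α/2} + z_β) / d)².
z_{α/2} + z_β = 1.960 + 1.036 = 2.996.
n = 2 × (2.996 / 0.82)² = 2 × 3.654² = 2 × 13.35 = 26.7.
Round up to the next whole participant.

n = 27 per group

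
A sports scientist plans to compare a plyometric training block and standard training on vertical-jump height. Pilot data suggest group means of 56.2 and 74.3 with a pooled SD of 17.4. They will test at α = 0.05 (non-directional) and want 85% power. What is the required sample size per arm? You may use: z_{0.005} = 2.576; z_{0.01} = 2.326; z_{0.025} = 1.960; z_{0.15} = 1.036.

Cohen's d = |M₁ − M₂| / SD_pooled = |56.2 − 74.3| / 17.4 = 18.1 / 17.4 = 1.040.
For two independent groups with equal n: n = 2·((z_{α/2} + z_β) / d)².
z_{α/2} + z_β = 1.960 + 1.036 = 2.996.
n = 2 × (2.996 / 1.040)² = 2 × 2.881² = 2 × 8.30 = 16.6.
Round up to the next whole participant.

n = 17 per group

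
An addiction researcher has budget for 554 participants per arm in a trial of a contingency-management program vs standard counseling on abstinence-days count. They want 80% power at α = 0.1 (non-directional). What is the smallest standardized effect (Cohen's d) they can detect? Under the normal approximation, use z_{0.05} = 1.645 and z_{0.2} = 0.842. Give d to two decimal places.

For two independent groups of n = 554 each: d_min = (z_{α/2} + z_β)·√(2/n).
z-sum = 1.645 + 0.842 = 2.487.
d_min = 2.487 × √(2/554) = 2.487 × 0.0601 = 0.149.

d_min ≈ 0.15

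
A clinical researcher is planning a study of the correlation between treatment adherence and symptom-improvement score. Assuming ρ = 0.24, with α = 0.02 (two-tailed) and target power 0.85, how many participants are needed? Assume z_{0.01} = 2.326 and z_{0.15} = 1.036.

n = 192

Fisher's z: C = ½·ln((1+r)/(1−r)) = ½·ln(1.6316) = 0.2448.
n = ((z_{α/2} + z_β)/C)² + 3.
(2.326 + 1.036) / 0.2448 = 3.362 / 0.2448 = 13.734.
n = 13.734² + 3 = 188.61 + 3 = 191.6.
Round up.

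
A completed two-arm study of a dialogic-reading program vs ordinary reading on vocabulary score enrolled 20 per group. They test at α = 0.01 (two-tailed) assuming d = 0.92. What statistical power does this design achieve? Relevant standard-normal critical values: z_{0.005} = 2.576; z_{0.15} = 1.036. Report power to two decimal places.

power ≈ 0.63

For two equal groups, power = Φ(d·√(n/2) − z_{α/2}).
d·√(n/2) = 0.92 × √(20/2) = 0.92 × 3.162 = 2.909.
z_β = 2.909 − 2.576 = 0.333.
Power = Φ(0.333) = 0.631.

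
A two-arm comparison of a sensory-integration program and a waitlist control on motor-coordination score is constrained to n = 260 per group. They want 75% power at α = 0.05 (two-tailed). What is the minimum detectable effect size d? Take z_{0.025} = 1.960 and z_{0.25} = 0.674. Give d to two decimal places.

For two independent groups of n = 260 each: d_min = (z_{α/2} + z_β)·√(2/n).
z-sum = 1.960 + 0.674 = 2.634.
d_min = 2.634 × √(2/260) = 2.634 × 0.0877 = 0.231.

d_min ≈ 0.23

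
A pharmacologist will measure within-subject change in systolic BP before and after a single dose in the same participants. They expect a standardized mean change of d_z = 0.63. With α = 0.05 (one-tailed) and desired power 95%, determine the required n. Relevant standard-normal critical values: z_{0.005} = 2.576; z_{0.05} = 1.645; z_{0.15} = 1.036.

For a paired (one-sample on differences) test: n = ((z_{α} + z_β) / d)².
z_{α} + z_β = 1.645 + 1.645 = 3.290.
n = (3.290 / 0.63)² = 5.222² = 27.27.
Round up.

n = 28 pairs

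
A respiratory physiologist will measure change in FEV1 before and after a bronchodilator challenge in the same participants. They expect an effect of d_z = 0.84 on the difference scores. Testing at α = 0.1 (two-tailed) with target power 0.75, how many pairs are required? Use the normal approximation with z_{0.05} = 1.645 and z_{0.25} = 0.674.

n = 8 pairs

For a paired (one-sample on differences) test: n = ((z_{α/2} + z_β) / d)².
z_{α/2} + z_β = 1.645 + 0.674 = 2.319.
n = (2.319 / 0.84)² = 2.761² = 7.62.
Round up.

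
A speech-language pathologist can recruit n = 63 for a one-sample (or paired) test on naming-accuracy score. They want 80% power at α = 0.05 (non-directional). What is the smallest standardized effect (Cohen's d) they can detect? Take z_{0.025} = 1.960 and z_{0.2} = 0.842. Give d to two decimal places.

For a single sample (or paired design) of n = 63: d_min = (z_{α/2} + z_β)/√n.
z-sum = 1.960 + 0.842 = 2.802.
d_min = 2.802 / √63 = 2.802 / 7.937 = 0.353.

d_min ≈ 0.35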